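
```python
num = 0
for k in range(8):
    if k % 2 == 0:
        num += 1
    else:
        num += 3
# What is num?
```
Trace:
  num=0
  num=1, k=0
  num=4, k=1
  num=5, k=2
  num=8, k=3
  num=9, k=4
  num=12, k=5
  num=13, k=6
  num=16, k=7

Final answer: 16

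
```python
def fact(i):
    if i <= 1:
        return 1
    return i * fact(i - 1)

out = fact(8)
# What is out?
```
Call trace:
fact(i=8)
  fact(i=7)
    fact(i=6)
      fact(i=5)
        fact(i=4)
          fact(i=3)
            fact(i=2)
              fact(i=1)
              -> return 1
            -> return 2
          -> return 6
        -> return 24
      -> return 120
    -> return 720
  -> return 5040
-> return 40320

Final answer: 40320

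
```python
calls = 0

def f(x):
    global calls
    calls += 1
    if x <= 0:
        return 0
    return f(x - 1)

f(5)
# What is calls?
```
Call trace:
f(x=5)
  f(x=4)
    f(x=3)
      f(x=2)
        f(x=1)
          f(x=0)
          -> return 0
        -> return 0
      -> return 0
    -> return 0
  -> return 0
-> return 0

calls is incremented once per call. f is entered once for each x = 5, 4, 3, 2, 1, 0 (the x <= 0 call returns without recursing), i.e. 5 + 1 calls.
calls = 6

Final answer: 6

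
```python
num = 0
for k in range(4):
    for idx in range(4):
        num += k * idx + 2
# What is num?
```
Trace:
  num=0
  num=2, k=0, idx=0
  num=4, k=0, idx=1
  num=6, k=0, idx=2
  num=8, k=0, idx=3
  num=10, k=1, idx=0
  num=13, k=1, idx=1
  num=17, k=1, idx=2
  num=22, k=1, idx=3
  num=24, k=2, idx=0
  num=28, k=2, idx=1
  num=34, k=2, idx=2
  num=42, k=2, idx=3
  num=44, k=3, idx=0
  num=49, k=3, idx=1
  num=57, k=3, idx=2
  num=68, k=3, idx=3

Final answer: 68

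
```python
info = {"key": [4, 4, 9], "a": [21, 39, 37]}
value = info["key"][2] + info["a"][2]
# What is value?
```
Trace:
  info={'key': [4, 4, 9], 'a': [21, 39, 37]}
  info={'key': [4, 4, 9], 'a': [21, 39, 37]}, value=46

Final answer: 46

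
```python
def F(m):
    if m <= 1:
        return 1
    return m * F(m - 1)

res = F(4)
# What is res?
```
Call trace:
F(m=4)
  F(m=3)
    F(m=2)
      F(m=1)
      -> return 1
    -> return 2
  -> return 6
-> return 24

Final answer: 24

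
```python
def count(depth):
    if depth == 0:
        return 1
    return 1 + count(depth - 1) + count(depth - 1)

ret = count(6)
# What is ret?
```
Call trace (a repeated sub-call is expanded the first time; later identical calls just restate its return value):
count(depth=6)
  count(depth=5)
    count(depth=4)
      count(depth=3)
        count(depth=2)
          count(depth=1)
            count(depth=0)
            -> return 1
            count(depth=0)
            -> return 1
          -> return 3
          count(depth=1) -> return 3  (same call as traced above)
        -> return 7
        count(depth=2) -> return 7  (same call as traced above)
      -> return 15
      count(depth=3) -> return 15  (same call as traced above)
    -> return 31
    count(depth=4) -> return 31  (same call as traced above)
  -> return 63
  count(depth=5) -> return 63  (same call as traced above)
-> return 127

Final answer: 127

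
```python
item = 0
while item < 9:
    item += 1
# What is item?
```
Trace:
  item=0
  item=1
  item=2
  item=3
  item=4
  item=5
  item=6
  item=7
  item=8
  item=9

Final answer: 9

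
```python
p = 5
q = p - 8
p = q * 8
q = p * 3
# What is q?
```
Trace:
  p=5
  p=5, q=-3
  p=-24, q=-3
  p=-24, q=-72

Final answer: -72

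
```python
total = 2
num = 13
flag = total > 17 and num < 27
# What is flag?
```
Trace:
  total=2
  total=2, num=13
  total=2, num=13, flag=False

Final answer: False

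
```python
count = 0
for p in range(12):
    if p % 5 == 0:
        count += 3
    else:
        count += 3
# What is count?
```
Trace:
  count=0
  count=3, p=0
  count=6, p=1
  count=9, p=2
  count=12, p=3
  count=15, p=4
  count=18, p=5
  count=21, p=6
  count=24, p=7
  count=27, p=8
  count=30, p=9
  count=33, p=10
  count=36, p=11

Final answer: 36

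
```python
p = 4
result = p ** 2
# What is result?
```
Trace:
  p=4
  p=4, result=16

Final answer: 16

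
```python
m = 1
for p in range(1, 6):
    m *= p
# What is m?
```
Trace:
  m=1
  m=1, p=1
  m=2, p=2
  m=6, p=3
  m=24, p=4
  m=120, p=5

Final answer: 120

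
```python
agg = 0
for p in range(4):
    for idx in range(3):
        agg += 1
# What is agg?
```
Trace:
  agg=0
  agg=1, p=0, idx=0
  agg=2, p=0, idx=1
  agg=3, p=0, idx=2
  agg=4, p=1, idx=0
  agg=5, p=1, idx=1
  agg=6, p=1, idx=2
  agg=7, p=2, idx=0
  agg=8, p=2, idx=1
  agg=9, p=2, idx=2
  agg=10, p=3, idx=0
  agg=11, p=3, idx=1
  agg=12, p=3, idx=2

Final answer: 12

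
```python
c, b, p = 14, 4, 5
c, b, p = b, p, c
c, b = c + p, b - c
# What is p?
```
Trace:
  c=14, b=4, p=5
  c=4, b=5, p=14
  c=18, b=1, p=14

Final answer: 14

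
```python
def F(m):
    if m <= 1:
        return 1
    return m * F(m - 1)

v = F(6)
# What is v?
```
Call trace:
F(m=6)
  F(m=5)
    F(m=4)
      F(m=3)
        F(m=2)
          F(m=1)
          -> return 1
        -> return 2
      -> return 6
    -> return 24
  -> return 120
-> return 720

Final answer: 720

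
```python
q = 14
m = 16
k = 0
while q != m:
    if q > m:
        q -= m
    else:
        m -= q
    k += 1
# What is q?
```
Trace:
  q=14
  q=14, m=16
  q=14, m=16, k=0
  q=14, m=2, k=1
  q=12, m=2, k=2
  q=10, m=2, k=3
  q=8, m=2, k=4
  q=6, m=2, k=5
  q=4, m=2, k=6
  q=2, m=2, k=7

Final answer: 2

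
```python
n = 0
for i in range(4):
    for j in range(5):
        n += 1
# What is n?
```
Trace:
  n=0
  n=1, i=0, j=0
  n=2, i=0, j=1
  n=3, i=0, j=2
  n=4, i=0, j=3
  n=5, i=0, j=4
  n=6, i=1, j=0
  n=7, i=1, j=1
  n=8, i=1, j=2
  n=9, i=1, j=3
  n=10, i=1, j=4
  n=11, i=2, j=0
  n=12, i=2, j=1
  n=13, i=2, j=2
  n=14, i=2, j=3
  n=15, i=2, j=4
  n=16, i=3, j=0
  n=17, i=3, j=1
  n=18, i=3, j=2
  n=19, i=3, j=3
  n=20, i=3, j=4

Final answer: 20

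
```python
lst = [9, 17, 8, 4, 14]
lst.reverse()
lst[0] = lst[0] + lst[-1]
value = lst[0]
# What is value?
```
Trace:
  lst=[9, 17, 8, 4, 14]
  lst=[14, 4, 8, 17, 9]
  lst=[23, 4, 8, 17, 9]
  lst=[23, 4, 8, 17, 9], value=23

Final answer: 23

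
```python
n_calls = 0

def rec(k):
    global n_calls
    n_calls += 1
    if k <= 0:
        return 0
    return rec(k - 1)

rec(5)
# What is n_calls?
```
Call trace:
rec(k=5)
  rec(k=4)
    rec(k=3)
      rec(k=2)
        rec(k=1)
          rec(k=0)
          -> return 0
        -> return 0
      -> return 0
    -> return 0
  -> return 0
-> return 0

n_calls is incremented once per call. rec is entered once for each k = 5, 4, 3, 2, 1, 0 (the k <= 0 call returns without recursing), i.e. 5 + 1 calls.
n_calls = 6

Final answer: 6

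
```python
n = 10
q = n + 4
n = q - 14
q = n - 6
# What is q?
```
Trace:
  n=10
  n=10, q=14
  n=0, q=14
  n=0, q=-6

Final answer: -6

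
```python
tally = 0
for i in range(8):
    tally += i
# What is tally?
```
Trace:
  tally=0
  tally=0, i=0
  tally=1, i=1
  tally=3, i=2
  tally=6, i=3
  tally=10, i=4
  tally=15, i=5
  tally=21, i=6
  tally=28, i=7

Final answer: 28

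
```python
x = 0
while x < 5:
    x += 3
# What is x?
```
Trace:
  x=0
  x=3
  x=6

Final answer: 6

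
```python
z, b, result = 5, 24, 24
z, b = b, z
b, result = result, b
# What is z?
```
Trace:
  z=5, b=24, result=24
  z=24, b=5, result=24
  z=24, b=24, result=5

Final answer: 24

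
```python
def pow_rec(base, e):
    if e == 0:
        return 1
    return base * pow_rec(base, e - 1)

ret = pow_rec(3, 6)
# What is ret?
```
Call trace:
pow_rec(base=3, e=6)
  pow_rec(base=3, e=5)
    pow_rec(base=3, e=4)
      pow_rec(base=3, e=3)
        pow_rec(base=3, e=2)
          pow_rec(base=3, e=1)
            pow_rec(base=3, e=0)
            -> return 1
          -> return 3
        -> return 9
      -> return 27
    -> return 81
  -> return 243
-> return 729

Final answer: 729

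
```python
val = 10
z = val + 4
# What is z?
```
Trace:
  val=10
  val=10, z=14

Final answer: 14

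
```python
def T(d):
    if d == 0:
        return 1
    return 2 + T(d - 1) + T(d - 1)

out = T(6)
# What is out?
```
Call trace (a repeated sub-call is expanded the first time; later identical calls just restate its return value):
T(d=6)
  T(d=5)
    T(d=4)
      T(d=3)
        T(d=2)
          T(d=1)
            T(d=0)
            -> return 1
            T(d=0)
            -> return 1
          -> return 4
          T(d=1) -> return 4  (same call as traced above)
        -> return 10
        T(d=2) -> return 10  (same call as traced above)
      -> return 22
      T(d=3) -> return 22  (same call as traced above)
    -> return 46
    T(d=4) -> return 46  (same call as traced above)
  -> return 94
  T(d=5) -> return 94  (same call as traced above)
-> return 190

Final answer: 190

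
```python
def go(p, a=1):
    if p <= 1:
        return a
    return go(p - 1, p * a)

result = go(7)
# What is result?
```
Call trace:
go(p=7, a=1)
  go(p=6, a=7)
    go(p=5, a=42)
      go(p=4, a=210)
        go(p=3, a=840)
          go(p=2, a=2520)
            go(p=1, a=5040)
            -> return 5040
          -> return 5040
        -> return 5040
      -> return 5040
    -> return 5040
  -> return 5040
-> return 5040

Final answer: 5040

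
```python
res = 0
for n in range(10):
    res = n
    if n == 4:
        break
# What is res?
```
Trace:
  res=0
  res=0, n=0
  res=1, n=1
  res=2, n=2
  res=3, n=3
  res=4, n=4

Final answer: 4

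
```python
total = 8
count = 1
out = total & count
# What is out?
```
Trace:
  total=8
  total=8, count=1
  total=8, count=1, out=0

Final answer: 0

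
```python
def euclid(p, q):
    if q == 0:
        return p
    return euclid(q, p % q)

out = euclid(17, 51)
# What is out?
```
Call trace:
euclid(p=17, q=51)
  euclid(p=51, q=17)
    euclid(p=17, q=0)
    -> return 17
  -> return 17
-> return 17

Final answer: 17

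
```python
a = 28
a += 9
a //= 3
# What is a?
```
Trace:
  a=28
  a=37
  a=12

Final answer: 12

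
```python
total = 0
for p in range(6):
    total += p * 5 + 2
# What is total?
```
Trace:
  total=0
  total=2, p=0
  total=9, p=1
  total=21, p=2
  total=38, p=3
  total=60, p=4
  total=87, p=5

Final answer: 87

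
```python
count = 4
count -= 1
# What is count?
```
Trace:
  count=4
  count=3

Final answer: 3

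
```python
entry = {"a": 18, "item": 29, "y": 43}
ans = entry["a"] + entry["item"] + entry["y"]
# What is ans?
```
Trace:
  entry={'a': 18, 'item': 29, 'y': 43}
  entry={'a': 18, 'item': 29, 'y': 43}, ans=90

Final answer: 90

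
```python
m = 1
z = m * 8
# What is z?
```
Trace:
  m=1
  m=1, z=8

Final answer: 8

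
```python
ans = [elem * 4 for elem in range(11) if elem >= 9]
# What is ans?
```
Trace:
  elem=0
  elem=1
  elem=2
  elem=3
  elem=4
  elem=5
  elem=6
  elem=7
  elem=8
  elem=9
  elem=10
  ans=[36, 40]

Final answer: [36, 40]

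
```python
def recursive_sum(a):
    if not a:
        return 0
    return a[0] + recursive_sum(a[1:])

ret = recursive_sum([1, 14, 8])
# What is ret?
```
Call trace:
recursive_sum(a=[1, 14, 8])
  recursive_sum(a=[14, 8])
    recursive_sum(a=[8])
      recursive_sum(a=[])
      -> return 0
    -> return 8
  -> return 22
-> return 23

Final answer: 23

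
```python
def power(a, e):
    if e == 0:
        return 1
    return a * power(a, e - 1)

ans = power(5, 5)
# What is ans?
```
Call trace:
power(a=5, e=5)
  power(a=5, e=4)
    power(a=5, e=3)
      power(a=5, e=2)
        power(a=5, e=1)
          power(a=5, e=0)
          -> return 1
        -> return 5
      -> return 25
    -> return 125
  -> return 625
-> return 3125

Final answer: 3125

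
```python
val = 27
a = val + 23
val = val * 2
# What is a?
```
Trace:
  val=27
  val=27, a=50
  val=54, a=50

Final answer: 50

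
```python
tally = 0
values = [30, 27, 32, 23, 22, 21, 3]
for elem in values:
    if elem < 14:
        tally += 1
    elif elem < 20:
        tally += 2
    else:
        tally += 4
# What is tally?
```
Trace:
  tally=0
  tally=4, elem=30
  tally=8, elem=27
  tally=12, elem=32
  tally=16, elem=23
  tally=20, elem=22
  tally=24, elem=21
  tally=25, elem=3

Final answer: 25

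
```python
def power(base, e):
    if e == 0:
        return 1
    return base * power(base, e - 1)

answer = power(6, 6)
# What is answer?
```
Call trace:
power(base=6, e=6)
  power(base=6, e=5)
    power(base=6, e=4)
      power(base=6, e=3)
        power(base=6, e=2)
          power(base=6, e=1)
            power(base=6, e=0)
            -> return 1
          -> return 6
        -> return 36
      -> return 216
    -> return 1296
  -> return 7776
-> return 46656

Final answer: 46656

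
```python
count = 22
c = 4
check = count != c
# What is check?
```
Trace:
  count=22
  count=22, c=4
  count=22, c=4, check=True

Final answer: True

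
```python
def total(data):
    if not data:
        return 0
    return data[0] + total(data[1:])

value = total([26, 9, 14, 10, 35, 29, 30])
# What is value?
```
Call trace:
total(data=[26, 9, 14, 10, 35, 29, 30])
  total(data=[9, 14, 10, 35, 29, 30])
    total(data=[14, 10, 35, 29, 30])
      total(data=[10, 35, 29, 30])
        total(data=[35, 29, 30])
          total(data=[29, 30])
            total(data=[30])
              total(data=[])
              -> return 0
            -> return 30
          -> return 59
        -> return 94
      -> return 104
    -> return 118
  -> return 127
-> return 153

Final answer: 153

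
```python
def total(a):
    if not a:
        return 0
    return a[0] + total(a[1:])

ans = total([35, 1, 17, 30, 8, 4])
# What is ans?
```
Call trace:
total(a=[35, 1, 17, 30, 8, 4])
  total(a=[1, 17, 30, 8, 4])
    total(a=[17, 30, 8, 4])
      total(a=[30, 8, 4])
        total(a=[8, 4])
          total(a=[4])
            total(a=[])
            -> return 0
          -> return 4
        -> return 12
      -> return 42
    -> return 59
  -> return 60
-> return 95

Final answer: 95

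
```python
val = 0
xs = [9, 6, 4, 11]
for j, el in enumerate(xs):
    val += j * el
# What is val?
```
Trace:
  val=0
  val=0, j=0, el=9
  val=6, j=1, el=6
  val=14, j=2, el=4
  val=47, j=3, el=11

Final answer: 47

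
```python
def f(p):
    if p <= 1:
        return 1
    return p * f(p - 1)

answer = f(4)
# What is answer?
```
Call trace:
f(p=4)
  f(p=3)
    f(p=2)
      f(p=1)
      -> return 1
    -> return 2
  -> return 6
-> return 24

Final answer: 24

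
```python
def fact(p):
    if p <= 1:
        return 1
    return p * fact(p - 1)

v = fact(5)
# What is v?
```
Call trace:
fact(p=5)
  fact(p=4)
    fact(p=3)
      fact(p=2)
        fact(p=1)
        -> return 1
      -> return 2
    -> return 6
  -> return 24
-> return 120

Final answer: 120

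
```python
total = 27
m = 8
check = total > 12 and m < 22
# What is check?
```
Trace:
  total=27
  total=27, m=8
  total=27, m=8, check=True

Final answer: True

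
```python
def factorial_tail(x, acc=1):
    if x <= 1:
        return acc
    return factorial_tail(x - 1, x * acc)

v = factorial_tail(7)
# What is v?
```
Call trace:
factorial_tail(x=7, acc=1)
  factorial_tail(x=6, acc=7)
    factorial_tail(x=5, acc=42)
      factorial_tail(x=4, acc=210)
        factorial_tail(x=3, acc=840)
          factorial_tail(x=2, acc=2520)
            factorial_tail(x=1, acc=5040)
            -> return 5040
          -> return 5040
        -> return 5040
      -> return 5040
    -> return 5040
  -> return 5040
-> return 5040

Final answer: 5040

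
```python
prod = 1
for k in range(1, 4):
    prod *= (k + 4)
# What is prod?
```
Trace:
  prod=1
  prod=5, k=1
  prod=30, k=2
  prod=210, k=3

Final answer: 210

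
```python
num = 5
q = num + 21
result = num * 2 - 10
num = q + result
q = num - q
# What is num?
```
Trace:
  num=5
  num=5, q=26
  num=5, q=26, result=0
  num=26, q=26, result=0
  num=26, q=0, result=0

Final answer: 26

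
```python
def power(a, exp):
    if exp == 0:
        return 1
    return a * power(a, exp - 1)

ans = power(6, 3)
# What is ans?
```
Call trace:
power(a=6, exp=3)
  power(a=6, exp=2)
    power(a=6, exp=1)
      power(a=6, exp=0)
      -> return 1
    -> return 6
  -> return 36
-> return 216

Final answer: 216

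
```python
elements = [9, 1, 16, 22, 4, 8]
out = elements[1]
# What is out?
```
Trace:
  elements=[9, 1, 16, 22, 4, 8]
  elements=[9, 1, 16, 22, 4, 8], out=1

Final answer: 1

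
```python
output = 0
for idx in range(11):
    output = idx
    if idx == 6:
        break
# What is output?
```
Trace:
  output=0
  output=0, idx=0
  output=1, idx=1
  output=2, idx=2
  output=3, idx=3
  output=4, idx=4
  output=5, idx=5
  output=6, idx=6

Final answer: 6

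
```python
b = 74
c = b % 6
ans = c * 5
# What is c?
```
Trace:
  b=74
  b=74, c=2
  b=74, c=2, ans=10

Final answer: 2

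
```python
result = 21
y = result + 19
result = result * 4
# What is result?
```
Trace:
  result=21
  result=21, y=40
  result=84, y=40

Final answer: 84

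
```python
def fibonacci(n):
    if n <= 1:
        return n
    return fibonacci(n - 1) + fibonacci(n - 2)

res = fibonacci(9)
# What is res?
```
Call trace (a repeated sub-call is expanded the first time; later identical calls just restate its return value):
fibonacci(n=9)
  fibonacci(n=8)
    fibonacci(n=7)
      fibonacci(n=6)
        fibonacci(n=5)
          fibonacci(n=4)
            fibonacci(n=3)
              fibonacci(n=2)
                fibonacci(n=1)
                -> return 1
                fibonacci(n=0)
                -> return 0
              -> return 1
              fibonacci(n=1)
              -> return 1
            -> return 2
            fibonacci(n=2) -> return 1  (same call as traced above)
          -> return 3
          fibonacci(n=3) -> return 2  (same call as traced above)
        -> return 5
        fibonacci(n=4) -> return 3  (same call as traced above)
      -> return 8
      fibonacci(n=5) -> return 5  (same call as traced above)
    -> return 13
    fibonacci(n=6) -> return 8  (same call as traced above)
  -> return 21
  fibonacci(n=7) -> return 13  (same call as traced above)
-> return 34

Final answer: 34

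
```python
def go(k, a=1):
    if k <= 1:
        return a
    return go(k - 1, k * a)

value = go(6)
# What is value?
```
Call trace:
go(k=6, a=1)
  go(k=5, a=6)
    go(k=4, a=30)
      go(k=3, a=120)
        go(k=2, a=360)
          go(k=1, a=720)
          -> return 720
        -> return 720
      -> return 720
    -> return 720
  -> return 720
-> return 720

Final answer: 720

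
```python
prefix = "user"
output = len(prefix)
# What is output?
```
Trace:
  prefix='user'
  prefix='user', output=4

Final answer: 4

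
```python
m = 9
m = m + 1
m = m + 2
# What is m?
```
Trace:
  m=9
  m=10
  m=12

Final answer: 12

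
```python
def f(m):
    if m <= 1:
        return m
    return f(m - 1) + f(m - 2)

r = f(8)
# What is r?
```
Call trace (a repeated sub-call is expanded the first time; later identical calls just restate its return value):
f(m=8)
  f(m=7)
    f(m=6)
      f(m=5)
        f(m=4)
          f(m=3)
            f(m=2)
              f(m=1)
              -> return 1
              f(m=0)
              -> return 0
            -> return 1
            f(m=1)
            -> return 1
          -> return 2
          f(m=2) -> return 1  (same call as traced above)
        -> return 3
        f(m=3) -> return 2  (same call as traced above)
      -> return 5
      f(m=4) -> return 3  (same call as traced above)
    -> return 8
    f(m=5) -> return 5  (same call as traced above)
  -> return 13
  f(m=6) -> return 8  (same call as traced above)
-> return 21

Final answer: 21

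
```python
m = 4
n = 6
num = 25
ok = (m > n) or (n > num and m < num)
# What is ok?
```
Trace:
  m=4
  m=4, n=6
  m=4, n=6, num=25
  m=4, n=6, num=25, ok=False

Final answer: False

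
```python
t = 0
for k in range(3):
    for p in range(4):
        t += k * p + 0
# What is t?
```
Trace:
  t=0
  t=0, k=0, p=0
  t=0, k=0, p=1
  t=0, k=0, p=2
  t=0, k=0, p=3
  t=0, k=1, p=0
  t=1, k=1, p=1
  t=3, k=1, p=2
  t=6, k=1, p=3
  t=6, k=2, p=0
  t=8, k=2, p=1
  t=12, k=2, p=2
  t=18, k=2, p=3

Final answer: 18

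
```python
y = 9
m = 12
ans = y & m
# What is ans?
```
Trace:
  y=9
  y=9, m=12
  y=9, m=12, ans=8

Final answer: 8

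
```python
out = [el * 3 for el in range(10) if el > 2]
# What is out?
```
Trace:
  el=0
  el=1
  el=2
  el=3
  el=4
  el=5
  el=6
  el=7
  el=8
  el=9
  out=[9, 12, 15, 18, 21, 24, 27]

Final answer: [9, 12, 15, 18, 21, 24, 27]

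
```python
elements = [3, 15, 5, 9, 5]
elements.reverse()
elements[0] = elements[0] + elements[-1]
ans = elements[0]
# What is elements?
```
Trace:
  elements=[3, 15, 5, 9, 5]
  elements=[5, 9, 5, 15, 3]
  elements=[8, 9, 5, 15, 3]
  elements=[8, 9, 5, 15, 3], ans=8

Final answer: [8, 9, 5, 15, 3]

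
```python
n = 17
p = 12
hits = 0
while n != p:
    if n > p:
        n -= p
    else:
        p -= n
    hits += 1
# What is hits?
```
Trace:
  n=17
  n=17, p=12
  n=17, p=12, hits=0
  n=5, p=12, hits=1
  n=5, p=7, hits=2
  n=5, p=2, hits=3
  n=3, p=2, hits=4
  n=1, p=2, hits=5
  n=1, p=1, hits=6

Final answer: 6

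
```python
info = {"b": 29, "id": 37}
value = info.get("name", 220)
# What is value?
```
Trace:
  info={'b': 29, 'id': 37}
  info={'b': 29, 'id': 37}, value=220

Final answer: 220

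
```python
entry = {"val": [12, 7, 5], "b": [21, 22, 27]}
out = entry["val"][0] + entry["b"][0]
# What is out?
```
Trace:
  entry={'val': [12, 7, 5], 'b': [21, 22, 27]}
  entry={'val': [12, 7, 5], 'b': [21, 22, 27]}, out=33

Final answer: 33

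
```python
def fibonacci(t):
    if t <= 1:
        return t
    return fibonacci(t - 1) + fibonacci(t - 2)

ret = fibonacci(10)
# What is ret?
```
Call trace (a repeated sub-call is expanded the first time; later identical calls just restate its return value):
fibonacci(t=10)
  fibonacci(t=9)
    fibonacci(t=8)
      fibonacci(t=7)
        fibonacci(t=6)
          fibonacci(t=5)
            fibonacci(t=4)
              fibonacci(t=3)
                fibonacci(t=2)
                  fibonacci(t=1)
                  -> return 1
                  fibonacci(t=0)
                  -> return 0
                -> return 1
                fibonacci(t=1)
                -> return 1
              -> return 2
              fibonacci(t=2) -> return 1  (same call as traced above)
            -> return 3
            fibonacci(t=3) -> return 2  (same call as traced above)
          -> return 5
          fibonacci(t=4) -> return 3  (same call as traced above)
        -> return 8
        fibonacci(t=5) -> return 5  (same call as traced above)
      -> return 13
      fibonacci(t=6) -> return 8  (same call as traced above)
    -> return 21
    fibonacci(t=7) -> return 13  (same call as traced above)
  -> return 34
  fibonacci(t=8) -> return 21  (same call as traced above)
-> return 55

Final answer: 55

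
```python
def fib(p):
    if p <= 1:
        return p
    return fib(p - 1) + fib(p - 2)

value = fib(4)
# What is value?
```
Call trace (a repeated sub-call is expanded the first time; later identical calls just restate its return value):
fib(p=4)
  fib(p=3)
    fib(p=2)
      fib(p=1)
      -> return 1
      fib(p=0)
      -> return 0
    -> return 1
    fib(p=1)
    -> return 1
  -> return 2
  fib(p=2) -> return 1  (same call as traced above)
-> return 3

Final answer: 3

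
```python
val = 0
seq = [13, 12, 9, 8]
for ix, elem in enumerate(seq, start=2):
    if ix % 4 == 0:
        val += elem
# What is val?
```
Trace:
  val=0
  val=0, ix=2, elem=13
  val=0, ix=3, elem=12
  val=9, ix=4, elem=9
  val=9, ix=5, elem=8

Final answer: 9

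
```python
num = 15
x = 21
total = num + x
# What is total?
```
Trace:
  num=15
  num=15, x=21
  num=15, x=21, total=36

Final answer: 36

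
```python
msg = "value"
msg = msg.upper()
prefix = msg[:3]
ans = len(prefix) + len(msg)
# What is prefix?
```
Trace:
  msg='value'
  msg='VALUE'
  msg='VALUE', prefix='VAL'
  msg='VALUE', prefix='VAL', ans=8

Final answer: 'VAL'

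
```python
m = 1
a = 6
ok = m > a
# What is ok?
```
Trace:
  m=1
  m=1, a=6
  m=1, a=6, ok=False

Final answer: False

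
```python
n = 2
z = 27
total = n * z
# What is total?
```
Trace:
  n=2
  n=2, z=27
  n=2, z=27, total=54

Final answer: 54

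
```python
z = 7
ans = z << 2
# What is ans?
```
Trace:
  z=7
  z=7, ans=28

Final answer: 28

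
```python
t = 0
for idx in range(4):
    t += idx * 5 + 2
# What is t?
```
Trace:
  t=0
  t=2, idx=0
  t=9, idx=1
  t=21, idx=2
  t=38, idx=3

Final answer: 38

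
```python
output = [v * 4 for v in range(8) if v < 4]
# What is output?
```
Trace:
  v=0
  v=1
  v=2
  v=3
  v=4
  v=5
  v=6
  v=7
  output=[0, 4, 8, 12]

Final answer: [0, 4, 8, 12]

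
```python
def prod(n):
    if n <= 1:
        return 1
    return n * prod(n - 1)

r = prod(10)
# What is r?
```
Call trace:
prod(n=10)
  prod(n=9)
    prod(n=8)
      prod(n=7)
        prod(n=6)
          prod(n=5)
            prod(n=4)
              prod(n=3)
                prod(n=2)
                  prod(n=1)
                  -> return 1
                -> return 2
              -> return 6
            -> return 24
          -> return 120
        -> return 720
      -> return 5040
    -> return 40320
  -> return 362880
-> return 3628800

Final answer: 3628800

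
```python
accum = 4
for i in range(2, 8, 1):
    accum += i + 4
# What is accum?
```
Trace:
  accum=4
  accum=10, i=2
  accum=17, i=3
  accum=25, i=4
  accum=34, i=5
  accum=44, i=6
  accum=55, i=7

Final answer: 55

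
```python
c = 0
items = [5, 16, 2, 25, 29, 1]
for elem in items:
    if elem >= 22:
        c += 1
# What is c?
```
Trace:
  c=0
  c=0, elem=5
  c=0, elem=16
  c=0, elem=2
  c=1, elem=25
  c=2, elem=29
  c=2, elem=1

Final answer: 2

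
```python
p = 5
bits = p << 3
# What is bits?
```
Trace:
  p=5
  p=5, bits=40

Final answer: 40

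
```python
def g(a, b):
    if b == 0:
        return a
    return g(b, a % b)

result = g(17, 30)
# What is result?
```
Call trace:
g(a=17, b=30)
  g(a=30, b=17)
    g(a=17, b=13)
      g(a=13, b=4)
        g(a=4, b=1)
          g(a=1, b=0)
          -> return 1
        -> return 1
      -> return 1
    -> return 1
  -> return 1
-> return 1

Final answer: 1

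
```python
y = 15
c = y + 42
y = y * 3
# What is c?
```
Trace:
  y=15
  y=15, c=57
  y=45, c=57

Final answer: 57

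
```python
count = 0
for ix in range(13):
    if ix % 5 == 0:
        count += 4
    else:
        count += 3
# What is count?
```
Trace:
  count=0
  count=4, ix=0
  count=7, ix=1
  count=10, ix=2
  count=13, ix=3
  count=16, ix=4
  count=20, ix=5
  count=23, ix=6
  count=26, ix=7
  count=29, ix=8
  count=32, ix=9
  count=36, ix=10
  count=39, ix=11
  count=42, ix=12

Final answer: 42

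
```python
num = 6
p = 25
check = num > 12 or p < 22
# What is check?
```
Trace:
  num=6
  num=6, p=25
  num=6, p=25, check=False

Final answer: False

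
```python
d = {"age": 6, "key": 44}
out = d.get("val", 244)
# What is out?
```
Trace:
  d={'age': 6, 'key': 44}
  d={'age': 6, 'key': 44}, out=244

Final answer: 244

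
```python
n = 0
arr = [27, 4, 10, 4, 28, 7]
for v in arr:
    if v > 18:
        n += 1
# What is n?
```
Trace:
  n=0
  n=1, v=27
  n=1, v=4
  n=1, v=10
  n=1, v=4
  n=2, v=28
  n=2, v=7

Final answer: 2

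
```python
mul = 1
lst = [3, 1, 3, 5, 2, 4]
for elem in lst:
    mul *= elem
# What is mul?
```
Trace:
  mul=1
  mul=3, elem=3
  mul=3, elem=1
  mul=9, elem=3
  mul=45, elem=5
  mul=90, elem=2
  mul=360, elem=4

Final answer: 360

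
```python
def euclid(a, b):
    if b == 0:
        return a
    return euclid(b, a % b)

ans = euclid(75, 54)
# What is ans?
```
Call trace:
euclid(a=75, b=54)
  euclid(a=54, b=21)
    euclid(a=21, b=12)
      euclid(a=12, b=9)
        euclid(a=9, b=3)
          euclid(a=3, b=0)
          -> return 3
        -> return 3
      -> return 3
    -> return 3
  -> return 3
-> return 3

Final answer: 3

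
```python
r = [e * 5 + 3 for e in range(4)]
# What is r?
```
Trace:
  e=0
  e=1
  e=2
  e=3
  r=[3, 8, 13, 18]

Final answer: [3, 8, 13, 18]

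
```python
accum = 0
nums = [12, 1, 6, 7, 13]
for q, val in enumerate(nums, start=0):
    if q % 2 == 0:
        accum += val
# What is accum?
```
Trace:
  accum=0
  accum=12, q=0, val=12
  accum=12, q=1, val=1
  accum=18, q=2, val=6
  accum=18, q=3, val=7
  accum=31, q=4, val=13

Final answer: 31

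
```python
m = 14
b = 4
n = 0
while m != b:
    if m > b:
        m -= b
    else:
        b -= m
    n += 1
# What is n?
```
Trace:
  m=14
  m=14, b=4
  m=14, b=4, n=0
  m=10, b=4, n=1
  m=6, b=4, n=2
  m=2, b=4, n=3
  m=2, b=2, n=4

Final answer: 4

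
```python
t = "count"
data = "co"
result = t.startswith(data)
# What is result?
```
Trace:
  t='count'
  t='count', data='co'
  t='count', data='co', result=True

Final answer: True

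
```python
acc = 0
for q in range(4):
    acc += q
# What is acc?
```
Trace:
  acc=0
  acc=0, q=0
  acc=1, q=1
  acc=3, q=2
  acc=6, q=3

Final answer: 6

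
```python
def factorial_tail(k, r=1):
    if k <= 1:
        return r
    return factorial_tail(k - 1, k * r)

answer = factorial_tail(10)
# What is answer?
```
Call trace:
factorial_tail(k=10, r=1)
  factorial_tail(k=9, r=10)
    factorial_tail(k=8, r=90)
      factorial_tail(k=7, r=720)
        factorial_tail(k=6, r=5040)
          factorial_tail(k=5, r=30240)
            factorial_tail(k=4, r=151200)
              factorial_tail(k=3, r=604800)
                factorial_tail(k=2, r=1814400)
                  factorial_tail(k=1, r=3628800)
                  -> return 3628800
                -> return 3628800
              -> return 3628800
            -> return 3628800
          -> return 3628800
        -> return 3628800
      -> return 3628800
    -> return 3628800
  -> return 3628800
-> return 3628800

Final answer: 3628800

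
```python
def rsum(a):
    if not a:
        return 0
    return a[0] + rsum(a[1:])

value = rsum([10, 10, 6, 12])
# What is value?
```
Call trace:
rsum(a=[10, 10, 6, 12])
  rsum(a=[10, 6, 12])
    rsum(a=[6, 12])
      rsum(a=[12])
        rsum(a=[])
        -> return 0
      -> return 12
    -> return 18
  -> return 28
-> return 38

Final answer: 38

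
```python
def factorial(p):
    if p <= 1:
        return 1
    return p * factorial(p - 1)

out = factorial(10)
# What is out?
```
Call trace:
factorial(p=10)
  factorial(p=9)
    factorial(p=8)
      factorial(p=7)
        factorial(p=6)
          factorial(p=5)
            factorial(p=4)
              factorial(p=3)
                factorial(p=2)
                  factorial(p=1)
                  -> return 1
                -> return 2
              -> return 6
            -> return 24
          -> return 120
        -> return 720
      -> return 5040
    -> return 40320
  -> return 362880
-> return 3628800

Final answer: 3628800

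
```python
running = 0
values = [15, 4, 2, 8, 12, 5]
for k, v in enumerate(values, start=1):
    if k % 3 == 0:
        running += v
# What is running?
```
Trace:
  running=0
  running=0, k=1, v=15
  running=0, k=2, v=4
  running=2, k=3, v=2
  running=2, k=4, v=8
  running=2, k=5, v=12
  running=7, k=6, v=5

Final answer: 7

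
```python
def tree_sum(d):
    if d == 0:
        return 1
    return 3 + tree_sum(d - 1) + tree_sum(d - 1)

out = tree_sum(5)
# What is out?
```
Call trace (a repeated sub-call is expanded the first time; later identical calls just restate its return value):
tree_sum(d=5)
  tree_sum(d=4)
    tree_sum(d=3)
      tree_sum(d=2)
        tree_sum(d=1)
          tree_sum(d=0)
          -> return 1
          tree_sum(d=0)
          -> return 1
        -> return 5
        tree_sum(d=1) -> return 5  (same call as traced above)
      -> return 13
      tree_sum(d=2) -> return 13  (same call as traced above)
    -> return 29
    tree_sum(d=3) -> return 29  (same call as traced above)
  -> return 61
  tree_sum(d=4) -> return 61  (same call as traced above)
-> return 125

Final answer: 125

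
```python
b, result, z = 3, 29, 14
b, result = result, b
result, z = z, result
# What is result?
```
Trace:
  b=3, result=29, z=14
  b=29, result=3, z=14
  b=29, result=14, z=3

Final answer: 14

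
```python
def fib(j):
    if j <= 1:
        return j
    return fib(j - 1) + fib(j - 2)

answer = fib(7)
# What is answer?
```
Call trace (a repeated sub-call is expanded the first time; later identical calls just restate its return value):
fib(j=7)
  fib(j=6)
    fib(j=5)
      fib(j=4)
        fib(j=3)
          fib(j=2)
            fib(j=1)
            -> return 1
            fib(j=0)
            -> return 0
          -> return 1
          fib(j=1)
          -> return 1
        -> return 2
        fib(j=2) -> return 1  (same call as traced above)
      -> return 3
      fib(j=3) -> return 2  (same call as traced above)
    -> return 5
    fib(j=4) -> return 3  (same call as traced above)
  -> return 8
  fib(j=5) -> return 5  (same call as traced above)
-> return 13

Final answer: 13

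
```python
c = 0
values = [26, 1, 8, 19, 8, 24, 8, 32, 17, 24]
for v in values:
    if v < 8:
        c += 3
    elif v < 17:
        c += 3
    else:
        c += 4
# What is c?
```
Trace:
  c=0
  c=4, v=26
  c=7, v=1
  c=10, v=8
  c=14, v=19
  c=17, v=8
  c=21, v=24
  c=24, v=8
  c=28, v=32
  c=32, v=17
  c=36, v=24

Final answer: 36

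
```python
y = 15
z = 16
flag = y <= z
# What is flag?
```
Trace:
  y=15
  y=15, z=16
  y=15, z=16, flag=True

Final answer: True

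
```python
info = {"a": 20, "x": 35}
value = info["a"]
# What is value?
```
Trace:
  info={'a': 20, 'x': 35}
  info={'a': 20, 'x': 35}, value=20

Final answer: 20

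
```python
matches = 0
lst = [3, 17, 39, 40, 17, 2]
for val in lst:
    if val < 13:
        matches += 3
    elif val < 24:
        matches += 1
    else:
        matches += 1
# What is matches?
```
Trace:
  matches=0
  matches=3, val=3
  matches=4, val=17
  matches=5, val=39
  matches=6, val=40
  matches=7, val=17
  matches=10, val=2

Final answer: 10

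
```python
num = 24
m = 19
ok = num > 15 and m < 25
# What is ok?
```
Trace:
  num=24
  num=24, m=19
  num=24, m=19, ok=True

Final answer: True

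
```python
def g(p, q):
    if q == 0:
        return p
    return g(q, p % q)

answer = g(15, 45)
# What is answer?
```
Call trace:
g(p=15, q=45)
  g(p=45, q=15)
    g(p=15, q=0)
    -> return 15
  -> return 15
-> return 15

Final answer: 15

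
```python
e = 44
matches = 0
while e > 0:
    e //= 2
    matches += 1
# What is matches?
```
Trace:
  e=44
  e=44, matches=0
  e=22, matches=1
  e=11, matches=2
  e=5, matches=3
  e=2, matches=4
  e=1, matches=5
  e=0, matches=6

Final answer: 6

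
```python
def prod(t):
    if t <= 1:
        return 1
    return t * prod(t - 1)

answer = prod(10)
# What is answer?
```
Call trace:
prod(t=10)
  prod(t=9)
    prod(t=8)
      prod(t=7)
        prod(t=6)
          prod(t=5)
            prod(t=4)
              prod(t=3)
                prod(t=2)
                  prod(t=1)
                  -> return 1
                -> return 2
              -> return 6
            -> return 24
          -> return 120
        -> return 720
      -> return 5040
    -> return 40320
  -> return 362880
-> return 3628800

Final answer: 3628800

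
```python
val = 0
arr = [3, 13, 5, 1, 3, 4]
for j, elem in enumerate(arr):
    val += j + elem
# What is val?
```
Trace:
  val=0
  val=3, j=0, elem=3
  val=17, j=1, elem=13
  val=24, j=2, elem=5
  val=28, j=3, elem=1
  val=35, j=4, elem=3
  val=44, j=5, elem=4

Final answer: 44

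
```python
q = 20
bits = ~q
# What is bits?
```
Trace:
  q=20
  q=20, bits=-21

Final answer: -21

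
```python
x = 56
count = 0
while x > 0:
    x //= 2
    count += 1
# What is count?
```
Trace:
  x=56
  x=56, count=0
  x=28, count=1
  x=14, count=2
  x=7, count=3
  x=3, count=4
  x=1, count=5
  x=0, count=6

Final answer: 6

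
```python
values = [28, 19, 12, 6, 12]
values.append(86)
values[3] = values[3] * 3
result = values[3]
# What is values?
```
Trace:
  values=[28, 19, 12, 6, 12]
  values=[28, 19, 12, 6, 12, 86]
  values=[28, 19, 12, 18, 12, 86]
  values=[28, 19, 12, 18, 12, 86], result=18

Final answer: [28, 19, 12, 18, 12, 86]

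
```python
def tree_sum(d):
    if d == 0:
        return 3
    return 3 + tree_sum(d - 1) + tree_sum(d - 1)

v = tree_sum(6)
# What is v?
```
Call trace (a repeated sub-call is expanded the first time; later identical calls just restate its return value):
tree_sum(d=6)
  tree_sum(d=5)
    tree_sum(d=4)
      tree_sum(d=3)
        tree_sum(d=2)
          tree_sum(d=1)
            tree_sum(d=0)
            -> return 3
            tree_sum(d=0)
            -> return 3
          -> return 9
          tree_sum(d=1) -> return 9  (same call as traced above)
        -> return 21
        tree_sum(d=2) -> return 21  (same call as traced above)
      -> return 45
      tree_sum(d=3) -> return 45  (same call as traced above)
    -> return 93
    tree_sum(d=4) -> return 93  (same call as traced above)
  -> return 189
  tree_sum(d=5) -> return 189  (same call as traced above)
-> return 381

Final answer: 381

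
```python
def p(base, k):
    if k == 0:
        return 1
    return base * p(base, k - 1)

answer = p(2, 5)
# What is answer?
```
Call trace:
p(base=2, k=5)
  p(base=2, k=4)
    p(base=2, k=3)
      p(base=2, k=2)
        p(base=2, k=1)
          p(base=2, k=0)
          -> return 1
        -> return 2
      -> return 4
    -> return 8
  -> return 16
-> return 32

Final answer: 32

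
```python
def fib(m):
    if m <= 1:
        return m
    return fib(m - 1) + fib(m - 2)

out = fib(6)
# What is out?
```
Call trace (a repeated sub-call is expanded the first time; later identical calls just restate its return value):
fib(m=6)
  fib(m=5)
    fib(m=4)
      fib(m=3)
        fib(m=2)
          fib(m=1)
          -> return 1
          fib(m=0)
          -> return 0
        -> return 1
        fib(m=1)
        -> return 1
      -> return 2
      fib(m=2) -> return 1  (same call as traced above)
    -> return 3
    fib(m=3) -> return 2  (same call as traced above)
  -> return 5
  fib(m=4) -> return 3  (same call as traced above)
-> return 8

Final answer: 8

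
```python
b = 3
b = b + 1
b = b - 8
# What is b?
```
Trace:
  b=3
  b=4
  b=-4

Final answer: -4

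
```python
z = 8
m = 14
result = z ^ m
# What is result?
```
Trace:
  z=8
  z=8, m=14
  z=8, m=14, result=6

Final answer: 6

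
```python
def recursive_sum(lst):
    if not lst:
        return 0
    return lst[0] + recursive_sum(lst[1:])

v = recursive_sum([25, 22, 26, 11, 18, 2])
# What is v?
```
Call trace:
recursive_sum(lst=[25, 22, 26, 11, 18, 2])
  recursive_sum(lst=[22, 26, 11, 18, 2])
    recursive_sum(lst=[26, 11, 18, 2])
      recursive_sum(lst=[11, 18, 2])
        recursive_sum(lst=[18, 2])
          recursive_sum(lst=[2])
            recursive_sum(lst=[])
            -> return 0
          -> return 2
        -> return 20
      -> return 31
    -> return 57
  -> return 79
-> return 104

Final answer: 104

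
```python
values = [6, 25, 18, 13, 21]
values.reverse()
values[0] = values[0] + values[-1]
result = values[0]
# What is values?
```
Trace:
  values=[6, 25, 18, 13, 21]
  values=[21, 13, 18, 25, 6]
  values=[27, 13, 18, 25, 6]
  values=[27, 13, 18, 25, 6], result=27

Final answer: [27, 13, 18, 25, 6]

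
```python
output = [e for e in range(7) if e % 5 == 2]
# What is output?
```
Trace:
  e=0
  e=1
  e=2
  e=3
  e=4
  e=5
  e=6
  output=[2]

Final answer: [2]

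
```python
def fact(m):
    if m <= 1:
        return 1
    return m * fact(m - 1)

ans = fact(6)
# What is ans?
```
Call trace:
fact(m=6)
  fact(m=5)
    fact(m=4)
      fact(m=3)
        fact(m=2)
          fact(m=1)
          -> return 1
        -> return 2
      -> return 6
    -> return 24
  -> return 120
-> return 720

Final answer: 720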